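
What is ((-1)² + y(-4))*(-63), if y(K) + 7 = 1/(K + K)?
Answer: 3087/8 ≈ 385.88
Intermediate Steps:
y(K) = -7 + 1/(2*K) (y(K) = -7 + 1/(K + K) = -7 + 1/(2*K))
((-1)² + y(-4))*(-63) = ((-1)² + (-7 + (½)/(-4)))*(-63) = (1 + (-7 + (½)*(-¼)))*(-63) = (1 + (-7 - ⅛))*(-63) = (1 - 57/8)*(-63) = -49/8*(-63) = 3087/8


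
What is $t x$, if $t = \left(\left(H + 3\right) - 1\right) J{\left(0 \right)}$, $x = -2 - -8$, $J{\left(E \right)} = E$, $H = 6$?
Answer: $0$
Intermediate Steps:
$x = 6$ ($x = -2 + 8 = 6$)
$t = 0$ ($t = \left(\left(6 + 3\right) - 1\right) 0 = \left(9 - 1\right) 0 = 8 \cdot 0 = 0$)
$t x = 0 \cdot 6 = 0$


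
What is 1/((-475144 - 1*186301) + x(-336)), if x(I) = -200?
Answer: -1/661645 ≈ -1.5114e-6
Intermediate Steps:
1/((-475144 - 1*186301) + x(-336)) = 1/((-475144 - 1*186301) - 200) = 1/((-475144 - 186301) - 200) = 1/(-661445 - 200) = 1/(-661645) = -1/661645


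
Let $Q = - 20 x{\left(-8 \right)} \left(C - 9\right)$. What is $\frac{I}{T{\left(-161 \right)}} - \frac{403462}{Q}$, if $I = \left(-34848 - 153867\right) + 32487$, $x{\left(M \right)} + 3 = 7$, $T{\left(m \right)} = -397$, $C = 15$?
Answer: $\frac{117581927}{95280} \approx 1234.1$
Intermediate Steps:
$x{\left(M \right)} = 4$ ($x{\left(M \right)} = -3 + 7 = 4$)
$I = -156228$ ($I = -188715 + 32487 = -156228$)
$Q = -480$ ($Q = \left(-20\right) 4 \left(15 - 9\right) = - 80 \left(15 - 9\right) = \left(-80\right) 6 = -480$)
$\frac{I}{T{\left(-161 \right)}} - \frac{403462}{Q} = - \frac{156228}{-397} - \frac{403462}{-480} = \left(-156228\right) \left(- \frac{1}{397}\right) - - \frac{201731}{240} = \frac{156228}{397} + \frac{201731}{240} = \frac{117581927}{95280}$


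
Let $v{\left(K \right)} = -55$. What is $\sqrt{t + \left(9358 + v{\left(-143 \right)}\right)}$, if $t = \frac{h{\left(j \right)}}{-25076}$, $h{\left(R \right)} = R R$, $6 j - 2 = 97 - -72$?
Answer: $\frac{\sqrt{5849759766147}}{25076} \approx 96.452$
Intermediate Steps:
$j = \frac{57}{2}$ ($j = \frac{1}{3} + \frac{97 - -72}{6} = \frac{1}{3} + \frac{97 + 72}{6} = \frac{1}{3} + \frac{1}{6} \cdot 169 = \frac{1}{3} + \frac{169}{6} = \frac{57}{2} \approx 28.5$)
$h{\left(R \right)} = R^{2}$
$t = - \frac{3249}{100304}$ ($t = \frac{\left(\frac{57}{2}\right)^{2}}{-25076} = \frac{3249}{4} \left(- \frac{1}{25076}\right) = - \frac{3249}{100304} \approx -0.032392$)
$\sqrt{t + \left(9358 + v{\left(-143 \right)}\right)} = \sqrt{- \frac{3249}{100304} + \left(9358 - 55\right)} = \sqrt{- \frac{3249}{100304} + 9303} = \sqrt{\frac{933124863}{100304}} = \frac{\sqrt{5849759766147}}{25076}$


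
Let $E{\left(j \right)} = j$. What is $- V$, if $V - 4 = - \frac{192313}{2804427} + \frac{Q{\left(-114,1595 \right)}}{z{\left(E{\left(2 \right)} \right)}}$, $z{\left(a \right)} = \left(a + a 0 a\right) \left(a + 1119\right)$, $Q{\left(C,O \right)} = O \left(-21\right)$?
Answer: $\frac{69215346775}{6287525334} \approx 11.008$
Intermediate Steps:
$Q{\left(C,O \right)} = - 21 O$
$z{\left(a \right)} = a \left(1119 + a\right)$ ($z{\left(a \right)} = \left(a + 0 a\right) \left(1119 + a\right) = \left(a + 0\right) \left(1119 + a\right) = a \left(1119 + a\right)$)
$V = - \frac{69215346775}{6287525334}$ ($V = 4 + \left(- \frac{192313}{2804427} + \frac{\left(-21\right) 1595}{2 \left(1119 + 2\right)}\right) = 4 - \left(\frac{192313}{2804427} + \frac{33495}{2 \cdot 1121}\right) = 4 - \left(\frac{192313}{2804427} + \frac{33495}{2242}\right) = 4 - \frac{94365448111}{6287525334} = - \frac{69215346775}{6287525334} \approx -11.008$)
$- V = \left(-1\right) \left(- \frac{69215346775}{6287525334}\right) = \frac{69215346775}{6287525334}$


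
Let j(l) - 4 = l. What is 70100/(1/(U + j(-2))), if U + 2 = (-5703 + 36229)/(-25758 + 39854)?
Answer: 267484075/1762 ≈ 1.5181e+5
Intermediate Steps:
j(l) = 4 + l
U = 1167/7048 (U = -2 + (-5703 + 36229)/(-25758 + 39854) = -2 + 30526/14096 = -2 + 30526*(1/14096) = -2 + 15263/7048 = 1167/7048 ≈ 0.16558)
70100/(1/(U + j(-2))) = 70100/(1/(1167/7048 + (4 - 2))) = 70100/(1/(1167/7048 + 2)) = 70100/(1/(15263/7048)) = 70100/(7048/15263) = 70100*(15263/7048) = 267484075/1762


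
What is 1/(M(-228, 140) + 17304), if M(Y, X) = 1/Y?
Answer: 228/3945311 ≈ 5.7790e-5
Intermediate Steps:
1/(M(-228, 140) + 17304) = 1/(1/(-228) + 17304) = 1/(-1/228 + 17304) = 1/(3945311/228) = 228/3945311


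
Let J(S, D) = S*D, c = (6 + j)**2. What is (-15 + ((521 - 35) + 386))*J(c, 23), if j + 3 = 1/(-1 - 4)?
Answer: 3863356/25 ≈ 1.5453e+5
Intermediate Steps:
j = -16/5 (j = -3 + 1/(-1 - 4) = -3 + 1/(-5) = -3 - 1/5 = -16/5 ≈ -3.2000)
c = 196/25 (c = (6 - 16/5)**2 = (14/5)**2 = 196/25 ≈ 7.8400)
J(S, D) = D*S
(-15 + ((521 - 35) + 386))*J(c, 23) = (-15 + ((521 - 35) + 386))*(23*(196/25)) = (-15 + (486 + 386))*(4508/25) = (-15 + 872)*(4508/25) = 857*(4508/25) = 3863356/25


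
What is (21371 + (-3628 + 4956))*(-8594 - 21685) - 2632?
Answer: -687305653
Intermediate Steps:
(21371 + (-3628 + 4956))*(-8594 - 21685) - 2632 = (21371 + 1328)*(-30279) - 2632 = 22699*(-30279) - 2632 = -687303021 - 2632 = -687305653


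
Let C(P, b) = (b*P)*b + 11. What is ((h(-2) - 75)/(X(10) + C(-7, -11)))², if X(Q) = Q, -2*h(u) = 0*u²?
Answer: 5625/682276 ≈ 0.0082445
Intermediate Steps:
h(u) = 0 (h(u) = -0*u² = -½*0 = 0)
C(P, b) = 11 + P*b² (C(P, b) = (P*b)*b + 11 = P*b² + 11 = 11 + P*b²)
((h(-2) - 75)/(X(10) + C(-7, -11)))² = ((0 - 75)/(10 + (11 - 7*(-11)²)))² = (-75/(10 + (11 - 7*121)))² = (-75/(10 + (11 - 847)))² = (-75/(10 - 836))² = (-75/(-826))² = (-75*(-1/826))² = (75/826)² = 5625/682276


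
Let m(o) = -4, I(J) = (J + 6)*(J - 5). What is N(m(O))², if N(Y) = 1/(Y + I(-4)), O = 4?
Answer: 1/484 ≈ 0.0020661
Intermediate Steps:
I(J) = (-5 + J)*(6 + J) (I(J) = (6 + J)*(-5 + J) = (-5 + J)*(6 + J))
N(Y) = 1/(-18 + Y) (N(Y) = 1/(Y + (-30 - 4 + (-4)²)) = 1/(Y + (-30 - 4 + 16)) = 1/(Y - 18) = 1/(-18 + Y))
N(m(O))² = (1/(-18 - 4))² = (1/(-22))² = (-1/22)² = 1/484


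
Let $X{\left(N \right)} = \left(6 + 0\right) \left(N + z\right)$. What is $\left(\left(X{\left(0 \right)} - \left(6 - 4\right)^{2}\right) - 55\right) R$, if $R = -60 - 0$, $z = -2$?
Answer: $4260$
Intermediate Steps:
$R = -60$ ($R = -60 + 0 = -60$)
$X{\left(N \right)} = -12 + 6 N$ ($X{\left(N \right)} = \left(6 + 0\right) \left(N - 2\right) = 6 \left(-2 + N\right) = -12 + 6 N$)
$\left(\left(X{\left(0 \right)} - \left(6 - 4\right)^{2}\right) - 55\right) R = \left(\left(\left(-12 + 6 \cdot 0\right) - \left(6 - 4\right)^{2}\right) - 55\right) \left(-60\right) = \left(\left(\left(-12 + 0\right) - 2^{2}\right) - 55\right) \left(-60\right) = \left(\left(-12 - 4\right) - 55\right) \left(-60\right) = \left(-16 - 55\right) \left(-60\right) = \left(-71\right) \left(-60\right) = 4260$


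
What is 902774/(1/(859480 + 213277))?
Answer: 968457127918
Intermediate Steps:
902774/(1/(859480 + 213277)) = 902774/(1/1072757) = 902774*1072757 = 968457127918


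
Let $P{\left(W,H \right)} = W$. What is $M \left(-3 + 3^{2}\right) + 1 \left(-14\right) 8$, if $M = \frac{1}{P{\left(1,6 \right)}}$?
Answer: $-106$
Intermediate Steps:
$M = 1$ ($M = 1^{-1} = 1$)
$M \left(-3 + 3^{2}\right) + 1 \left(-14\right) 8 = 1 \left(-3 + 3^{2}\right) + 1 \left(-14\right) 8 = 1 \left(-3 + 9\right) - 112 = 1 \cdot 6 - 112 = 6 - 112 = -106$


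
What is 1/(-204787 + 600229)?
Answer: 1/395442 ≈ 2.5288e-6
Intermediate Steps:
1/(-204787 + 600229) = 1/395442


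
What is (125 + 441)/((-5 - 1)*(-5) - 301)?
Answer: -566/271 ≈ -2.0886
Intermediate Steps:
(125 + 441)/((-5 - 1)*(-5) - 301) = 566/(-6*(-5) - 301) = 566/(30 - 301) = 566/(-271) = 566*(-1/271) = -566/271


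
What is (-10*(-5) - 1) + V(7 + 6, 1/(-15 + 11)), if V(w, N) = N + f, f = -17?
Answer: 127/4 ≈ 31.750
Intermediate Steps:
V(w, N) = -17 + N (V(w, N) = N - 17 = -17 + N)
(-10*(-5) - 1) + V(7 + 6, 1/(-15 + 11)) = (-10*(-5) - 1) + (-17 + 1/(-15 + 11)) = (50 - 1) + (-17 + 1/(-4)) = 49 + (-17 - ¼) = 49 - 69/4 = 127/4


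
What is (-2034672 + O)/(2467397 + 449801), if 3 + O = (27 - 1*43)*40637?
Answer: -2684867/2917198 ≈ -0.92036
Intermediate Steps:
O = -650195 (O = -3 + (27 - 1*43)*40637 = -3 + (27 - 43)*40637 = -3 - 16*40637 = -3 - 650192 = -650195)
(-2034672 + O)/(2467397 + 449801) = (-2034672 - 650195)/(2467397 + 449801) = -2684867/2917198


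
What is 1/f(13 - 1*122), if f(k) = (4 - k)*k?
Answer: -1/12317 ≈ -8.1189e-5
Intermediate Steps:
f(k) = k*(4 - k)
1/f(13 - 1*122) = 1/((13 - 1*122)*(4 - (13 - 1*122))) = 1/((13 - 122)*(4 - (13 - 122))) = 1/(-109*(4 - 1*(-109))) = 1/(-109*(4 + 109)) = 1/(-109*113) = 1/(-12317) = -1/12317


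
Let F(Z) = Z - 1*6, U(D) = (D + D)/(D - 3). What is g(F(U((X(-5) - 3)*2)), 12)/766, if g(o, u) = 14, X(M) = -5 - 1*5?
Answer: 7/383 ≈ 0.018277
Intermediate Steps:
X(M) = -10 (X(M) = -5 - 5 = -10)
U(D) = 2*D/(-3 + D) (U(D) = (2*D)/(-3 + D) = 2*D/(-3 + D))
F(Z) = -6 + Z (F(Z) = Z - 6 = -6 + Z)
g(F(U((X(-5) - 3)*2)), 12)/766 = 14/766 = 14*(1/766) = 7/383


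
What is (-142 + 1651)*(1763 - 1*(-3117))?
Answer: 7363920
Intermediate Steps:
(-142 + 1651)*(1763 - 1*(-3117)) = 1509*(1763 + 3117) = 1509*4880 = 7363920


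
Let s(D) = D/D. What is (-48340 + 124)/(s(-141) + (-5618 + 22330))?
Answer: -16072/5571 ≈ -2.8849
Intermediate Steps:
s(D) = 1
(-48340 + 124)/(s(-141) + (-5618 + 22330)) = (-48340 + 124)/(1 + (-5618 + 22330)) = -48216/(1 + 16712) = -48216/16713 = -48216*1/16713 = -16072/5571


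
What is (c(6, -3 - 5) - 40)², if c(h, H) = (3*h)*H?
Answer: 33856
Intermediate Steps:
c(h, H) = 3*H*h
(c(6, -3 - 5) - 40)² = (3*(-3 - 5)*6 - 40)² = (3*(-8)*6 - 40)² = (-144 - 40)² = (-184)² = 33856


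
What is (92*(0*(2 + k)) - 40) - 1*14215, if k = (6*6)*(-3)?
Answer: -14255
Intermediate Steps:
k = -108 (k = 36*(-3) = -108)
(92*(0*(2 + k)) - 40) - 1*14215 = (92*(0*(2 - 108)) - 40) - 1*14215 = (92*(0*(-106)) - 40) - 14215 = (92*0 - 40) - 14215 = (0 - 40) - 14215 = -40 - 14215 = -14255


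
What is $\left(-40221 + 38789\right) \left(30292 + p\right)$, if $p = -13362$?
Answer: $-24243760$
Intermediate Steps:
$\left(-40221 + 38789\right) \left(30292 + p\right) = \left(-40221 + 38789\right) \left(30292 - 13362\right) = \left(-1432\right) 16930 = -24243760$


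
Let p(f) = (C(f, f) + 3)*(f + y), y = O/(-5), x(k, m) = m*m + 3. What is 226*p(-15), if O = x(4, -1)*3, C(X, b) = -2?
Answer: -19662/5 ≈ -3932.4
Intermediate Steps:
x(k, m) = 3 + m² (x(k, m) = m² + 3 = 3 + m²)
O = 12 (O = (3 + (-1)²)*3 = (3 + 1)*3 = 4*3 = 12)
y = -12/5 (y = 12/(-5) = 12*(-⅕) = -12/5 ≈ -2.4000)
p(f) = -12/5 + f (p(f) = (-2 + 3)*(f - 12/5) = 1*(-12/5 + f) = -12/5 + f)
226*p(-15) = 226*(-12/5 - 15) = 226*(-87/5) = -19662/5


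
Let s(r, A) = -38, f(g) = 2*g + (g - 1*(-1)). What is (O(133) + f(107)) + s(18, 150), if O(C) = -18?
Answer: 266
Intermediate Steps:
f(g) = 1 + 3*g (f(g) = 2*g + (g + 1) = 2*g + (1 + g) = 1 + 3*g)
(O(133) + f(107)) + s(18, 150) = (-18 + (1 + 3*107)) - 38 = (-18 + (1 + 321)) - 38 = (-18 + 322) - 38 = 304 - 38 = 266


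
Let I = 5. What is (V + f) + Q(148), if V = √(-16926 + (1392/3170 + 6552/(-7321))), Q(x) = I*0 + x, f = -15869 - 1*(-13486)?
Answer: -2235 + I*√2279110486664856990/11603785 ≈ -2235.0 + 130.1*I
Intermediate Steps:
f = -2383 (f = -15869 + 13486 = -2383)
Q(x) = x (Q(x) = 5*0 + x = 0 + x = x)
V = I*√2279110486664856990/11603785 (V = √(-16926 + (1392*(1/3170) + 6552*(-1/7321))) = √(-16926 + (696/1585 - 6552/7321)) = √(-16926 - 5289504/11603785) = √(-196410954414/11603785) = I*√2279110486664856990/11603785 ≈ 130.1*I)
(V + f) + Q(148) = (I*√2279110486664856990/11603785 - 2383) + 148 = (-2383 + I*√2279110486664856990/11603785) + 148 = -2235 + I*√2279110486664856990/11603785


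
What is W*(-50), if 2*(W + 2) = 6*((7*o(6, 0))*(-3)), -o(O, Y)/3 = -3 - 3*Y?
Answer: 28450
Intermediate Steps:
o(O, Y) = 9 + 9*Y (o(O, Y) = -3*(-3 - 3*Y) = 9 + 9*Y)
W = -569 (W = -2 + (6*((7*(9 + 9*0))*(-3)))/2 = -2 + (6*((7*(9 + 0))*(-3)))/2 = -2 + (6*((7*9)*(-3)))/2 = -2 + (6*(63*(-3)))/2 = -2 + (6*(-189))/2 = -2 + (½)*(-1134) = -2 - 567 = -569)
W*(-50) = -569*(-50) = 28450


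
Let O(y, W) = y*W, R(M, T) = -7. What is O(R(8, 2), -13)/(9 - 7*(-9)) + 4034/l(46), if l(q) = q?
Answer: 147317/1656 ≈ 88.959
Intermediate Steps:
O(y, W) = W*y
O(R(8, 2), -13)/(9 - 7*(-9)) + 4034/l(46) = (-13*(-7))/(9 - 7*(-9)) + 4034/46 = 91/(9 + 63) + 4034*(1/46) = 91/72 + 2017/23 = 147317/1656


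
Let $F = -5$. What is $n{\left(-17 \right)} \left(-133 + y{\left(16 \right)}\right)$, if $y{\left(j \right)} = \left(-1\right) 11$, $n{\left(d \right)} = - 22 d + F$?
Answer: $-53136$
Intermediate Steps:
$n{\left(d \right)} = -5 - 22 d$ ($n{\left(d \right)} = - 22 d - 5 = -5 - 22 d$)
$y{\left(j \right)} = -11$
$n{\left(-17 \right)} \left(-133 + y{\left(16 \right)}\right) = \left(-5 - -374\right) \left(-133 - 11\right) = \left(-5 + 374\right) \left(-144\right) = 369 \left(-144\right) = -53136$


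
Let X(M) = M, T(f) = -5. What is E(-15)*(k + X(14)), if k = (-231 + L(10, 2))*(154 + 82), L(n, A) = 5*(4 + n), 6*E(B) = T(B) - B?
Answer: -189910/3 ≈ -63303.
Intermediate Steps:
E(B) = -5/6 - B/6 (E(B) = (-5 - B)/6 = -5/6 - B/6)
L(n, A) = 20 + 5*n
k = -37996 (k = (-231 + (20 + 5*10))*(154 + 82) = (-231 + (20 + 50))*236 = (-231 + 70)*236 = -161*236 = -37996)
E(-15)*(k + X(14)) = (-5/6 - 1/6*(-15))*(-37996 + 14) = (-5/6 + 5/2)*(-37982) = (5/3)*(-37982) = -189910/3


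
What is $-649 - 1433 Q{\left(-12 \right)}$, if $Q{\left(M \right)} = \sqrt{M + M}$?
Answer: $-649 - 2866 i \sqrt{6} \approx -649.0 - 7020.2 i$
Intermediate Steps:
$Q{\left(M \right)} = \sqrt{2} \sqrt{M}$ ($Q{\left(M \right)} = \sqrt{2 M} = \sqrt{2} \sqrt{M}$)
$-649 - 1433 Q{\left(-12 \right)} = -649 - 1433 \sqrt{2} \sqrt{-12} = -649 - 1433 \sqrt{2} \cdot 2 i \sqrt{3} = -649 - 1433 \cdot 2 i \sqrt{6} = -649 - 2866 i \sqrt{6}$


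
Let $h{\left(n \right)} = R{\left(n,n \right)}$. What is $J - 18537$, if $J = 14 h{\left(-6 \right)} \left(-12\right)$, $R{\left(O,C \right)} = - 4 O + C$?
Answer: $-21561$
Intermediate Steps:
$R{\left(O,C \right)} = C - 4 O$
$h{\left(n \right)} = - 3 n$ ($h{\left(n \right)} = n - 4 n = - 3 n$)
$J = -3024$ ($J = 14 \left(\left(-3\right) \left(-6\right)\right) \left(-12\right) = 14 \cdot 18 \left(-12\right) = 252 \left(-12\right) = -3024$)
$J - 18537 = -3024 - 18537 = -21561$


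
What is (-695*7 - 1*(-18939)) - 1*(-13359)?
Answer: 27433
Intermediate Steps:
(-695*7 - 1*(-18939)) - 1*(-13359) = (-4865 + 18939) + 13359 = 14074 + 13359 = 27433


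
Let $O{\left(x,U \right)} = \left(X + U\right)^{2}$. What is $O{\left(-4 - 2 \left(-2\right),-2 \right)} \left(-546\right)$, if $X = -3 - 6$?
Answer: $-66066$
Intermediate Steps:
$X = -9$ ($X = -3 - 6 = -9$)
$O{\left(x,U \right)} = \left(-9 + U\right)^{2}$
$O{\left(-4 - 2 \left(-2\right),-2 \right)} \left(-546\right) = \left(-9 - 2\right)^{2} \left(-546\right) = \left(-11\right)^{2} \left(-546\right) = 121 \left(-546\right) = -66066$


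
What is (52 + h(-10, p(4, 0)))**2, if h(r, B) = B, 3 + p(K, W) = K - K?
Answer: 2401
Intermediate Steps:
p(K, W) = -3 (p(K, W) = -3 + (K - K) = -3 + 0 = -3)
(52 + h(-10, p(4, 0)))**2 = (52 - 3)**2 = 49**2 = 2401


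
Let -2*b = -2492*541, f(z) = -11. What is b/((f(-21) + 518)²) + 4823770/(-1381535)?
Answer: -61734370544/71024438043 ≈ -0.86920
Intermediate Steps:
b = 674086 (b = -(-1246)*541 = -½*(-1348172) = 674086)
b/((f(-21) + 518)²) + 4823770/(-1381535) = 674086/((-11 + 518)²) + 4823770/(-1381535) = 674086/(507²) + 4823770*(-1/1381535) = 674086/257049 - 964754/276307 = -61734370544/71024438043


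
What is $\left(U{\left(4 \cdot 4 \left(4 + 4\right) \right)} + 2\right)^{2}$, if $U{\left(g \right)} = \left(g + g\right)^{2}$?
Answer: $4295229444$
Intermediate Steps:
$U{\left(g \right)} = 4 g^{2}$ ($U{\left(g \right)} = \left(2 g\right)^{2} = 4 g^{2}$)
$\left(U{\left(4 \cdot 4 \left(4 + 4\right) \right)} + 2\right)^{2} = \left(4 \left(4 \cdot 4 \left(4 + 4\right)\right)^{2} + 2\right)^{2} = \left(4 \left(16 \cdot 8\right)^{2} + 2\right)^{2} = \left(4 \cdot 128^{2} + 2\right)^{2} = \left(4 \cdot 16384 + 2\right)^{2} = \left(65536 + 2\right)^{2} = 65538^{2} = 4295229444$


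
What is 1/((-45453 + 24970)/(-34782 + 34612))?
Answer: 170/20483 ≈ 0.0082996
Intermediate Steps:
1/((-45453 + 24970)/(-34782 + 34612)) = 1/(-20483/(-170)) = 1/(-20483*(-1/170)) = 1/(20483/170) = 170/20483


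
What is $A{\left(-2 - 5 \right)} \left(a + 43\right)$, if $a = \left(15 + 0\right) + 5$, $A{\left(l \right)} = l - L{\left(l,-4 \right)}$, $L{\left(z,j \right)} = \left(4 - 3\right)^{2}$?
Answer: $-504$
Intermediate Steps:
$L{\left(z,j \right)} = 1$ ($L{\left(z,j \right)} = 1^{2} = 1$)
$A{\left(l \right)} = -1 + l$ ($A{\left(l \right)} = l - 1 = -1 + l$)
$a = 20$ ($a = 15 + 5 = 20$)
$A{\left(-2 - 5 \right)} \left(a + 43\right) = \left(-1 - 7\right) \left(20 + 43\right) = \left(-1 - 7\right) 63 = \left(-8\right) 63 = -504$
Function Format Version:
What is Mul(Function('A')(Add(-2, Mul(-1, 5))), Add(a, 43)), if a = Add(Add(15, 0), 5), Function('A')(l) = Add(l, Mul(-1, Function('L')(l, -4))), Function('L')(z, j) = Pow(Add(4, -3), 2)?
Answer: -504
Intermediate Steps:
Function('L')(z, j) = 1 (Function('L')(z, j) = Pow(1, 2) = 1)
Function('A')(l) = Add(-1, l) (Function('A')(l) = Add(l, Mul(-1, 1)) = Add(l, -1) = Add(-1, l))
a = 20 (a = Add(15, 5) = 20)
Mul(Function('A')(Add(-2, Mul(-1, 5))), Add(a, 43)) = Mul(Add(-1, Add(-2, Mul(-1, 5))), Add(20, 43)) = Mul(Add(-1, Add(-2, -5)), 63) = Mul(Add(-1, -7), 63) = Mul(-8, 63) = -504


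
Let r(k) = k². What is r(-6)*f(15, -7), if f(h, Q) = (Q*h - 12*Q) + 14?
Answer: -252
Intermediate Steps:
f(h, Q) = 14 - 12*Q + Q*h (f(h, Q) = (-12*Q + Q*h) + 14 = 14 - 12*Q + Q*h)
r(-6)*f(15, -7) = (-6)²*(14 - 12*(-7) - 7*15) = 36*(14 + 84 - 105) = 36*(-7) = -252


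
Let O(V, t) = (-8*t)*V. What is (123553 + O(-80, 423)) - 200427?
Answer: 193846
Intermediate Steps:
O(V, t) = -8*V*t
(123553 + O(-80, 423)) - 200427 = (123553 - 8*(-80)*423) - 200427 = (123553 + 270720) - 200427 = 394273 - 200427 = 193846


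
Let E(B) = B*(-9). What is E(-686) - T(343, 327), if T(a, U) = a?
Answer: 5831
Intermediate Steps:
E(B) = -9*B
E(-686) - T(343, 327) = -9*(-686) - 1*343 = 6174 - 343 = 5831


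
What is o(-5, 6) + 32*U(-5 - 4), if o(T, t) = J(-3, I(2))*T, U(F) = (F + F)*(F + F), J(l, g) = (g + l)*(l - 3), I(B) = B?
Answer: 10338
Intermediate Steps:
J(l, g) = (-3 + l)*(g + l) (J(l, g) = (g + l)*(-3 + l) = (-3 + l)*(g + l))
U(F) = 4*F**2 (U(F) = (2*F)*(2*F) = 4*F**2)
o(T, t) = 6*T (o(T, t) = ((-3)**2 - 3*2 - 3*(-3) + 2*(-3))*T = (9 - 6 + 9 - 6)*T = 6*T)
o(-5, 6) + 32*U(-5 - 4) = 6*(-5) + 32*(4*(-5 - 4)**2) = -30 + 32*(4*(-9)**2) = -30 + 32*(4*81) = -30 + 32*324 = -30 + 10368 = 10338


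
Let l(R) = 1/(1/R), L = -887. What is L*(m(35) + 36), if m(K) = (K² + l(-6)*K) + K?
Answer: -963282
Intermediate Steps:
l(R) = R (l(R) = 1/(1/R) = R)
m(K) = K² - 5*K (m(K) = (K² - 6*K) + K = K² - 5*K)
L*(m(35) + 36) = -887*(35*(-5 + 35) + 36) = -887*(35*30 + 36) = -887*(1050 + 36) = -887*1086 = -963282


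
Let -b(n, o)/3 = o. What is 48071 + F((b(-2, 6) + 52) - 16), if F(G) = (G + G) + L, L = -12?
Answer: 48095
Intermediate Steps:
b(n, o) = -3*o
F(G) = -12 + 2*G (F(G) = (G + G) - 12 = 2*G - 12 = -12 + 2*G)
48071 + F((b(-2, 6) + 52) - 16) = 48071 + (-12 + 2*((-3*6 + 52) - 16)) = 48071 + (-12 + 2*((-18 + 52) - 16)) = 48071 + (-12 + 2*(34 - 16)) = 48071 + (-12 + 2*18) = 48071 + (-12 + 36) = 48071 + 24 = 48095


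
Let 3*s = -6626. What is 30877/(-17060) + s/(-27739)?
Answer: -2456451749/1419682020 ≈ -1.7303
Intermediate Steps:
s = -6626/3 (s = (⅓)*(-6626) = -6626/3 ≈ -2208.7)
30877/(-17060) + s/(-27739) = 30877/(-17060) - 6626/3/(-27739) = 30877*(-1/17060) - 6626/3*(-1/27739) = -30877/17060 + 6626/83217 = -2456451749/1419682020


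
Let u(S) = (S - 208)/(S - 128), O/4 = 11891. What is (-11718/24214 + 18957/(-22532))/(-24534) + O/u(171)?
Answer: -4562787223522297171/82543924873464 ≈ -55277.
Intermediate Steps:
O = 47564 (O = 4*11891 = 47564)
u(S) = (-208 + S)/(-128 + S)
(-11718/24214 + 18957/(-22532))/(-24534) + O/u(171) = (-11718/24214 + 18957/(-22532))/(-24534) + 47564/(((-208 + 171)/(-128 + 171))) = (-11718*1/24214 + 18957*(-1/22532))*(-1/24534) + 47564/((-37/43)) = (-5859/12107 - 18957/22532)*(-1/24534) + 47564/(((1/43)*(-37))) = -361527387/272794924*(-1/24534) + 47564/(-37/43) = 120509129/2230916888472 + 47564*(-43/37) = 120509129/2230916888472 - 2045252/37 = -4562787223522297171/82543924873464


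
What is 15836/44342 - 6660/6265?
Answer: -19610518/27780263 ≈ -0.70592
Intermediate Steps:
15836/44342 - 6660/6265 = 15836*(1/44342) - 6660*1/6265 = 7918/22171 - 1332/1253 = -19610518/27780263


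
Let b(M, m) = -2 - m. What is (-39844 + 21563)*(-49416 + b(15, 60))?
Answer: 904507318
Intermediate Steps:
(-39844 + 21563)*(-49416 + b(15, 60)) = (-39844 + 21563)*(-49416 + (-2 - 1*60)) = -18281*(-49416 + (-2 - 60)) = -18281*(-49416 - 62) = -18281*(-49478) = 904507318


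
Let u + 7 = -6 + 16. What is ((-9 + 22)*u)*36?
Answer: 1404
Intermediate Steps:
u = 3 (u = -7 + (-6 + 16) = -7 + 10 = 3)
((-9 + 22)*u)*36 = ((-9 + 22)*3)*36 = (13*3)*36 = 39*36 = 1404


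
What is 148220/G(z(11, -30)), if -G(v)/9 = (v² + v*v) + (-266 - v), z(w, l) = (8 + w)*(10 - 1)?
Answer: -29644/104481 ≈ -0.28373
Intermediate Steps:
z(w, l) = 72 + 9*w (z(w, l) = (8 + w)*9 = 72 + 9*w)
G(v) = 2394 - 18*v² + 9*v (G(v) = -9*((v² + v*v) + (-266 - v)) = -9*((v² + v²) + (-266 - v)) = -9*(2*v² + (-266 - v)) = -9*(-266 - v + 2*v²) = 2394 - 18*v² + 9*v)
148220/G(z(11, -30)) = 148220/(2394 - 18*(72 + 9*11)² + 9*(72 + 9*11)) = 148220/(2394 - 18*(72 + 99)² + 9*(72 + 99)) = 148220/(2394 - 18*171² + 9*171) = 148220/(2394 - 18*29241 + 1539) = 148220/(2394 - 526338 + 1539) = 148220/(-522405) = 148220*(-1/522405) = -29644/104481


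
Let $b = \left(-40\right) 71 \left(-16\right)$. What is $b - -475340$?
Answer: $520780$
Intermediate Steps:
$b = 45440$ ($b = \left(-2840\right) \left(-16\right) = 45440$)
$b - -475340 = 45440 - -475340 = 45440 + 475340 = 520780$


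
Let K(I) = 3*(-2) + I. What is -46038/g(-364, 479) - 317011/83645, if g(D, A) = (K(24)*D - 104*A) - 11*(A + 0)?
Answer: -15688758497/5155626865 ≈ -3.0430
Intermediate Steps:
K(I) = -6 + I
g(D, A) = -115*A + 18*D (g(D, A) = ((-6 + 24)*D - 104*A) - 11*(A + 0) = (18*D - 104*A) - 11*A = (-104*A + 18*D) - 11*A = -115*A + 18*D)
-46038/g(-364, 479) - 317011/83645 = -46038/(-115*479 + 18*(-364)) - 317011/83645 = -46038/(-55085 - 6552) - 317011*1/83645 = -46038/(-61637) - 317011/83645 = -46038*(-1/61637) - 317011/83645 = 46038/61637 - 317011/83645 = -15688758497/5155626865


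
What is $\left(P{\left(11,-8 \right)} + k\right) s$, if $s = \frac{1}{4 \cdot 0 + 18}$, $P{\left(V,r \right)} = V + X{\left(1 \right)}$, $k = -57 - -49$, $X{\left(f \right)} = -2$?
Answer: $\frac{1}{18} \approx 0.055556$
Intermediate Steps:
$k = -8$ ($k = -57 + 49 = -8$)
$P{\left(V,r \right)} = -2 + V$ ($P{\left(V,r \right)} = V - 2 = -2 + V$)
$s = \frac{1}{18}$ ($s = \frac{1}{0 + 18} = \frac{1}{18} \approx 0.055556$)
$\left(P{\left(11,-8 \right)} + k\right) s = \left(\left(-2 + 11\right) - 8\right) \frac{1}{18} = \left(9 - 8\right) \frac{1}{18} = 1 \cdot \frac{1}{18} = \frac{1}{18}$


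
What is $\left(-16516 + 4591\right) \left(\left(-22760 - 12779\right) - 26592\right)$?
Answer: $740912175$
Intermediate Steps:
$\left(-16516 + 4591\right) \left(\left(-22760 - 12779\right) - 26592\right) = - 11925 \left(-35539 - 26592\right) = \left(-11925\right) \left(-62131\right) = 740912175$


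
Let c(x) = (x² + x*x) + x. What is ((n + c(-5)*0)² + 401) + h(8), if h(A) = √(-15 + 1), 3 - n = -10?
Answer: 570 + I*√14 ≈ 570.0 + 3.7417*I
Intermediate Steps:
n = 13 (n = 3 - 1*(-10) = 3 + 10 = 13)
h(A) = I*√14 (h(A) = √(-14) = I*√14)
c(x) = x + 2*x² (c(x) = (x² + x²) + x = 2*x² + x = x + 2*x²)
((n + c(-5)*0)² + 401) + h(8) = ((13 - 5*(1 + 2*(-5))*0)² + 401) + I*√14 = ((13 - 5*(1 - 10)*0)² + 401) + I*√14 = ((13 - 5*(-9)*0)² + 401) + I*√14 = ((13 + 45*0)² + 401) + I*√14 = ((13 + 0)² + 401) + I*√14 = (13² + 401) + I*√14 = (169 + 401) + I*√14 = 570 + I*√14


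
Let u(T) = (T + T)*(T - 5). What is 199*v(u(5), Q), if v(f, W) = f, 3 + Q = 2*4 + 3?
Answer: 0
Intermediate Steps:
u(T) = 2*T*(-5 + T) (u(T) = (2*T)*(-5 + T) = 2*T*(-5 + T))
Q = 8 (Q = -3 + (2*4 + 3) = -3 + (8 + 3) = -3 + 11 = 8)
199*v(u(5), Q) = 199*(2*5*(-5 + 5)) = 199*(2*5*0) = 199*0 = 0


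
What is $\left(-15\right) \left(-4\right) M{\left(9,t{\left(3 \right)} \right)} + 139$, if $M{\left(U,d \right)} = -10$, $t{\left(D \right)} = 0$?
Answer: $-461$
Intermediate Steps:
$\left(-15\right) \left(-4\right) M{\left(9,t{\left(3 \right)} \right)} + 139 = \left(-15\right) \left(-4\right) \left(-10\right) + 139 = 60 \left(-10\right) + 139 = -600 + 139 = -461$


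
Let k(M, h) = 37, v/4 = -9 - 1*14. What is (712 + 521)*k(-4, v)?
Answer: 45621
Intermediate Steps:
v = -92 (v = 4*(-9 - 1*14) = 4*(-9 - 14) = 4*(-23) = -92)
(712 + 521)*k(-4, v) = (712 + 521)*37 = 1233*37 = 45621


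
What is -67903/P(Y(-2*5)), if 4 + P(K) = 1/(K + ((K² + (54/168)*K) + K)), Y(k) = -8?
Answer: 1963014/115 ≈ 17070.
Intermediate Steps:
P(K) = -4 + 1/(K² + 65*K/28) (P(K) = -4 + 1/(K + ((K² + (54/168)*K) + K)) = -4 + 1/(K + ((K² + (54*(1/168))*K) + K)) = -4 + 1/(K + ((K² + 9*K/28) + K)) = -4 + 1/(K + (K² + 37*K/28)) = -4 + 1/(K² + 65*K/28))
-67903/P(Y(-2*5)) = -67903*(-2*(65 + 28*(-8))/(7 - 65*(-8) - 28*(-8)²)) = -67903*(-2*(65 - 224)/(7 + 520 - 28*64)) = -67903*318/(7 + 520 - 1792) = -67903/(4*(-⅛)*(-1/159)*(-1265)) = -67903/(-1265/318) = -67903*(-318/1265) = 1963014/115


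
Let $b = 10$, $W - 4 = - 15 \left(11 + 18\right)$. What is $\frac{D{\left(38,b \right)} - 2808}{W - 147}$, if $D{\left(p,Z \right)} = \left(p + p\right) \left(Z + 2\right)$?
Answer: $\frac{948}{289} \approx 3.2803$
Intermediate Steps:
$W = -431$ ($W = 4 - 15 \left(11 + 18\right) = 4 - 435 = -431$)
$D{\left(p,Z \right)} = 2 p \left(2 + Z\right)$
$\frac{D{\left(38,b \right)} - 2808}{W - 147} = \frac{2 \cdot 38 \left(2 + 10\right) - 2808}{-431 - 147} = \frac{2 \cdot 38 \cdot 12 - 2808}{-578} = \left(912 - 2808\right) \left(- \frac{1}{578}\right) = \left(-1896\right) \left(- \frac{1}{578}\right) = \frac{948}{289}$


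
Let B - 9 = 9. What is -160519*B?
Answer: -2889342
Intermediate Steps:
B = 18 (B = 9 + 9 = 18)
-160519*B = -160519*18 = -2889342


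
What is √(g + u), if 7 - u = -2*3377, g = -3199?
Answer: √3562 ≈ 59.682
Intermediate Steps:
u = 6761 (u = 7 - (-2)*3377 = 7 - 1*(-6754) = 7 + 6754 = 6761)
√(g + u) = √(-3199 + 6761) = √3562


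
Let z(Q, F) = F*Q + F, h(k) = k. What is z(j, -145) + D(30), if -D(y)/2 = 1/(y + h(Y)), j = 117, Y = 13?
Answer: -735732/43 ≈ -17110.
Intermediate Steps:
D(y) = -2/(13 + y) (D(y) = -2/(y + 13) = -2/(13 + y))
z(Q, F) = F + F*Q
z(j, -145) + D(30) = -145*(1 + 117) - 2/(13 + 30) = -145*118 - 2/43 = -17110 - 2*1/43 = -17110 - 2/43 = -735732/43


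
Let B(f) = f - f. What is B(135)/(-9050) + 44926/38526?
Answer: 22463/19263 ≈ 1.1661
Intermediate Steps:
B(f) = 0
B(135)/(-9050) + 44926/38526 = 0/(-9050) + 44926/38526 = 0*(-1/9050) + 44926*(1/38526) = 0 + 22463/19263 = 22463/19263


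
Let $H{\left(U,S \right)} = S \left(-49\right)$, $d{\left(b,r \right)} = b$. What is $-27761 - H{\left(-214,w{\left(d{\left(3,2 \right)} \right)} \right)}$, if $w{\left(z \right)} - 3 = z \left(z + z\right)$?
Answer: $-26732$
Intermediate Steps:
$w{\left(z \right)} = 3 + 2 z^{2}$ ($w{\left(z \right)} = 3 + z \left(z + z\right) = 3 + z 2 z = 3 + 2 z^{2}$)
$H{\left(U,S \right)} = - 49 S$
$-27761 - H{\left(-214,w{\left(d{\left(3,2 \right)} \right)} \right)} = -27761 - - 49 \left(3 + 2 \cdot 3^{2}\right) = -27761 - - 49 \left(3 + 2 \cdot 9\right) = -27761 - - 49 \left(3 + 18\right) = -27761 - \left(-49\right) 21 = -27761 - -1029 = -27761 + 1029 = -26732$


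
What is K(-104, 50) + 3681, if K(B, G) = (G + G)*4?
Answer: 4081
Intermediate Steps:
K(B, G) = 8*G (K(B, G) = (2*G)*4 = 8*G)
K(-104, 50) + 3681 = 8*50 + 3681 = 400 + 3681 = 4081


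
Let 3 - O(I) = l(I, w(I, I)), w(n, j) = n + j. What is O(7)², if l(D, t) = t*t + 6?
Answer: 39601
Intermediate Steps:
w(n, j) = j + n
l(D, t) = 6 + t² (l(D, t) = t² + 6 = 6 + t²)
O(I) = -3 - 4*I² (O(I) = 3 - (6 + (I + I)²) = 3 - (6 + (2*I)²) = 3 - (6 + 4*I²) = 3 + (-6 - 4*I²) = -3 - 4*I²)
O(7)² = (-3 - 4*7²)² = (-3 - 4*49)² = (-3 - 196)² = (-199)² = 39601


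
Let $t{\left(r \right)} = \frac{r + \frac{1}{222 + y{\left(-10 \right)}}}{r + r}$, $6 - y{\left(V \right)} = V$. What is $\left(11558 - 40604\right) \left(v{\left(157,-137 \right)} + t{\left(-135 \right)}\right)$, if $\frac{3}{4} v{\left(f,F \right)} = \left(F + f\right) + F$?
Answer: $\frac{48373358471}{10710} \approx 4.5167 \cdot 10^{6}$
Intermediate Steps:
$y{\left(V \right)} = 6 - V$
$v{\left(f,F \right)} = \frac{4 f}{3} + \frac{8 F}{3}$ ($v{\left(f,F \right)} = \frac{4 \left(\left(F + f\right) + F\right)}{3} = \frac{4 \left(f + 2 F\right)}{3} = \frac{4 f}{3} + \frac{8 F}{3}$)
$t{\left(r \right)} = \frac{\frac{1}{238} + r}{2 r}$ ($t{\left(r \right)} = \frac{r + \frac{1}{222 + \left(6 - -10\right)}}{r + r} = \frac{r + \frac{1}{222 + \left(6 + 10\right)}}{2 r} = \left(r + \frac{1}{222 + 16}\right) \frac{1}{2 r} = \left(r + \frac{1}{238}\right) \frac{1}{2 r} = \left(\frac{1}{238} + r\right) \frac{1}{2 r} = \frac{\frac{1}{238} + r}{2 r}$)
$\left(11558 - 40604\right) \left(v{\left(157,-137 \right)} + t{\left(-135 \right)}\right) = \left(11558 - 40604\right) \left(\left(\frac{4}{3} \cdot 157 + \frac{8}{3} \left(-137\right)\right) + \frac{1 + 238 \left(-135\right)}{476 \left(-135\right)}\right) = - 29046 \left(\left(\frac{628}{3} - \frac{1096}{3}\right) + \frac{1}{476} \left(- \frac{1}{135}\right) \left(1 - 32130\right)\right) = - 29046 \left(-156 + \frac{1}{476} \left(- \frac{1}{135}\right) \left(-32129\right)\right) = - 29046 \left(-156 + \frac{32129}{64260}\right) = \left(-29046\right) \left(- \frac{9992431}{64260}\right) = \frac{48373358471}{10710}$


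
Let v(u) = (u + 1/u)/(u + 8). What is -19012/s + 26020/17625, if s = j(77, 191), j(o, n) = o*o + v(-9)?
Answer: -325038328/188386575 ≈ -1.7254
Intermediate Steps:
v(u) = (u + 1/u)/(8 + u)
j(o, n) = 82/9 + o² (j(o, n) = o*o + (1 + (-9)²)/((-9)*(8 - 9)) = o² - ⅑*(1 + 81)/(-1) = o² - ⅑*(-1)*82 = o² + 82/9 = 82/9 + o²)
s = 53443/9 (s = 82/9 + 77² = 82/9 + 5929 = 53443/9 ≈ 5938.1)
-19012/s + 26020/17625 = -19012/53443/9 + 26020/17625 = -19012*9/53443 + 26020*(1/17625) = -171108/53443 + 5204/3525 = -325038328/188386575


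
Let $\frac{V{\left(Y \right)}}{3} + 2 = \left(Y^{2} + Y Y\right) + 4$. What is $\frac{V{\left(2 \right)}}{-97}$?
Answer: $- \frac{30}{97} \approx -0.30928$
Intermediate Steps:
$V{\left(Y \right)} = 6 + 6 Y^{2}$ ($V{\left(Y \right)} = -6 + 3 \left(\left(Y^{2} + Y Y\right) + 4\right) = -6 + 3 \left(\left(Y^{2} + Y^{2}\right) + 4\right) = -6 + 3 \left(2 Y^{2} + 4\right) = -6 + 3 \left(4 + 2 Y^{2}\right) = -6 + \left(12 + 6 Y^{2}\right) = 6 + 6 Y^{2}$)
$\frac{V{\left(2 \right)}}{-97} = \frac{6 + 6 \cdot 2^{2}}{-97} = \left(6 + 6 \cdot 4\right) \left(- \frac{1}{97}\right) = \left(6 + 24\right) \left(- \frac{1}{97}\right) = 30 \left(- \frac{1}{97}\right) = - \frac{30}{97}$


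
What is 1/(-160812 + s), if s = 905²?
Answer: 1/658213 ≈ 1.5193e-6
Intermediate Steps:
s = 819025
1/(-160812 + s) = 1/(-160812 + 819025) = 1/658213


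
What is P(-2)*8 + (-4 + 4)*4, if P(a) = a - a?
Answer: 0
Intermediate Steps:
P(a) = 0
P(-2)*8 + (-4 + 4)*4 = 0*8 + (-4 + 4)*4 = 0 + 0*4 = 0 + 0 = 0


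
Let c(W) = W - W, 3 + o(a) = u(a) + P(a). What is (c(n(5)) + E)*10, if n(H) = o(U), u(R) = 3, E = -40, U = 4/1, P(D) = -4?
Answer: -400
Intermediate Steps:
U = 4 (U = 4*1 = 4)
o(a) = -4 (o(a) = -3 + (3 - 4) = -3 - 1 = -4)
n(H) = -4
c(W) = 0
(c(n(5)) + E)*10 = (0 - 40)*10 = -40*10 = -400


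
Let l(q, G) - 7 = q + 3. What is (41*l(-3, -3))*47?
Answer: 13489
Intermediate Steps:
l(q, G) = 10 + q (l(q, G) = 7 + (q + 3) = 7 + (3 + q) = 10 + q)
(41*l(-3, -3))*47 = (41*(10 - 3))*47 = (41*7)*47 = 287*47 = 13489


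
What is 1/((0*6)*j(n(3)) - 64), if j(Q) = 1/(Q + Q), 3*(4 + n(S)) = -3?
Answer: -1/64 ≈ -0.015625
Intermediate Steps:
n(S) = -5 (n(S) = -4 + (⅓)*(-3) = -4 - 1 = -5)
j(Q) = 1/(2*Q)
1/((0*6)*j(n(3)) - 64) = 1/((0*6)*((½)/(-5)) - 64) = 1/(0*((½)*(-⅕)) - 64) = 1/(0*(-⅒) - 64) = 1/(0 - 64) = 1/(-64) = -1/64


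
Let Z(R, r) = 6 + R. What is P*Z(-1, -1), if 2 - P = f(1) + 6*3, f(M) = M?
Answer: -85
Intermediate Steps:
P = -17 (P = 2 - (1 + 6*3) = 2 - (1 + 18) = 2 - 1*19 = 2 - 19 = -17)
P*Z(-1, -1) = -17*(6 - 1) = -17*5 = -85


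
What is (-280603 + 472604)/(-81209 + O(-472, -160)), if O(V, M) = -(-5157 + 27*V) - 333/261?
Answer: -5568029/1835969 ≈ -3.0327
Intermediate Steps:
O(V, M) = 149516/29 - 27*V (O(V, M) = -27*(-191 + V) - 333*1/261 = (5157 - 27*V) - 37/29 = 149516/29 - 27*V)
(-280603 + 472604)/(-81209 + O(-472, -160)) = (-280603 + 472604)/(-81209 + (149516/29 - 27*(-472))) = 192001/(-81209 + (149516/29 + 12744)) = 192001/(-81209 + 519092/29) = 192001/(-1835969/29) = 192001*(-29/1835969) = -5568029/1835969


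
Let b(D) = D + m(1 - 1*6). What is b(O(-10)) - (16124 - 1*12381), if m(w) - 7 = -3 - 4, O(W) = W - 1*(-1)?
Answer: -3752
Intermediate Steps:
O(W) = 1 + W (O(W) = W + 1 = 1 + W)
m(w) = 0 (m(w) = 7 + (-3 - 4) = 7 - 7 = 0)
b(D) = D (b(D) = D + 0 = D)
b(O(-10)) - (16124 - 1*12381) = (1 - 10) - (16124 - 1*12381) = -9 - (16124 - 12381) = -9 - 1*3743 = -9 - 3743 = -3752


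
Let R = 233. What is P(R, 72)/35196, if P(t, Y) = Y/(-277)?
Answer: -6/812441 ≈ -7.3852e-6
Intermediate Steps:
P(t, Y) = -Y/277 (P(t, Y) = Y*(-1/277) = -Y/277)
P(R, 72)/35196 = -1/277*72/35196 = -72/277*1/35196 = -6/812441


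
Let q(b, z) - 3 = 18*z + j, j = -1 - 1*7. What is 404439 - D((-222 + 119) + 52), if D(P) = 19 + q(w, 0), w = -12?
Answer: 404425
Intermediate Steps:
j = -8 (j = -1 - 7 = -8)
q(b, z) = -5 + 18*z (q(b, z) = 3 + (18*z - 8) = 3 + (-8 + 18*z) = -5 + 18*z)
D(P) = 14 (D(P) = 19 + (-5 + 18*0) = 19 + (-5 + 0) = 19 - 5 = 14)
404439 - D((-222 + 119) + 52) = 404439 - 1*14 = 404439 - 14 = 404425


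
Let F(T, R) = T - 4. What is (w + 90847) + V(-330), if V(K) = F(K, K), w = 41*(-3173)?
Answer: -39580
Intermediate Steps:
F(T, R) = -4 + T
w = -130093
V(K) = -4 + K
(w + 90847) + V(-330) = (-130093 + 90847) + (-4 - 330) = -39246 - 334 = -39580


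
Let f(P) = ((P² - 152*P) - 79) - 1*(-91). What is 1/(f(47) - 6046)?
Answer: -1/10969 ≈ -9.1166e-5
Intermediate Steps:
f(P) = 12 + P² - 152*P (f(P) = (-79 + P² - 152*P) + 91 = 12 + P² - 152*P)
1/(f(47) - 6046) = 1/((12 + 47² - 152*47) - 6046) = 1/((12 + 2209 - 7144) - 6046) = 1/(-4923 - 6046) = 1/(-10969) = -1/10969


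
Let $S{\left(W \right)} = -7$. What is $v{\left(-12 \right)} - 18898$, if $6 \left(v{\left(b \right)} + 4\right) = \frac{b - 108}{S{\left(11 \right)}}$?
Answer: $- \frac{132294}{7} \approx -18899.0$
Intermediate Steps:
$v{\left(b \right)} = - \frac{10}{7} - \frac{b}{42}$ ($v{\left(b \right)} = -4 + \frac{\left(b - 108\right) \frac{1}{-7}}{6} = -4 + \frac{\left(b - 108\right) \left(- \frac{1}{7}\right)}{6} = -4 + \frac{\left(-108 + b\right) \left(- \frac{1}{7}\right)}{6} = -4 + \frac{\frac{108}{7} - \frac{b}{7}}{6} = -4 - \left(- \frac{18}{7} + \frac{b}{42}\right) = - \frac{10}{7} - \frac{b}{42}$)
$v{\left(-12 \right)} - 18898 = \left(- \frac{10}{7} - - \frac{2}{7}\right) - 18898 = \left(- \frac{10}{7} + \frac{2}{7}\right) - 18898 = - \frac{8}{7} - 18898 = - \frac{132294}{7}$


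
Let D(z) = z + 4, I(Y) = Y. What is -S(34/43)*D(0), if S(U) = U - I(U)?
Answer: 0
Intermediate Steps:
D(z) = 4 + z
S(U) = 0 (S(U) = U - U = 0)
-S(34/43)*D(0) = -0*(4 + 0) = -0*4 = -1*0 = 0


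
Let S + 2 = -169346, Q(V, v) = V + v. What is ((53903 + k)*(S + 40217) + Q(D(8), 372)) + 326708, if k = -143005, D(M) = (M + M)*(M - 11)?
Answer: 11506157394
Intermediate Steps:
D(M) = 2*M*(-11 + M) (D(M) = (2*M)*(-11 + M) = 2*M*(-11 + M))
S = -169348 (S = -2 - 169346 = -169348)
((53903 + k)*(S + 40217) + Q(D(8), 372)) + 326708 = ((53903 - 143005)*(-169348 + 40217) + (2*8*(-11 + 8) + 372)) + 326708 = (-89102*(-129131) + (2*8*(-3) + 372)) + 326708 = (11505830362 + (-48 + 372)) + 326708 = (11505830362 + 324) + 326708 = 11505830686 + 326708 = 11506157394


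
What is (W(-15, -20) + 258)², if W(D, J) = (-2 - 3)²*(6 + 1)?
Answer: 187489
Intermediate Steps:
W(D, J) = 175 (W(D, J) = (-5)²*7 = 25*7 = 175)
(W(-15, -20) + 258)² = (175 + 258)² = 433² = 187489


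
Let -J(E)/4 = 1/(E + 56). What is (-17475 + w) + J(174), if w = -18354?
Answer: -4120337/115 ≈ -35829.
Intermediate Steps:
J(E) = -4/(56 + E) (J(E) = -4/(E + 56) = -4/(56 + E))
(-17475 + w) + J(174) = (-17475 - 18354) - 4/(56 + 174) = -35829 - 4/230 = -35829 - 4*1/230 = -35829 - 2/115 = -4120337/115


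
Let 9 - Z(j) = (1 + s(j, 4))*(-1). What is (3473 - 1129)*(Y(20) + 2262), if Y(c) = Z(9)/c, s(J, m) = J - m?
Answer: 5303886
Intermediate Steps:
Z(j) = 6 + j (Z(j) = 9 - (1 + (j - 1*4))*(-1) = 9 - (1 + (j - 4))*(-1) = 9 - (1 + (-4 + j))*(-1) = 9 - (-3 + j)*(-1) = 9 - (3 - j) = 9 + (-3 + j) = 6 + j)
Y(c) = 15/c (Y(c) = (6 + 9)/c = 15/c)
(3473 - 1129)*(Y(20) + 2262) = (3473 - 1129)*(15/20 + 2262) = 2344*(15*(1/20) + 2262) = 2344*(¾ + 2262) = 2344*(9051/4) = 5303886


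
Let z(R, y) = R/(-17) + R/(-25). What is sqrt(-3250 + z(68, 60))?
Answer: I*sqrt(81418)/5 ≈ 57.068*I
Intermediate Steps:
z(R, y) = -42*R/425 (z(R, y) = R*(-1/17) + R*(-1/25) = -R/17 - R/25 = -42*R/425)
sqrt(-3250 + z(68, 60)) = sqrt(-3250 - 42/425*68) = sqrt(-3250 - 168/25) = sqrt(-81418/25) = I*sqrt(81418)/5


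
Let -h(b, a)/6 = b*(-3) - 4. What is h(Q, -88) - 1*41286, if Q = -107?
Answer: -43188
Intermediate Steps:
h(b, a) = 24 + 18*b (h(b, a) = -6*(b*(-3) - 4) = -6*(-3*b - 4) = -6*(-4 - 3*b) = 24 + 18*b)
h(Q, -88) - 1*41286 = (24 + 18*(-107)) - 1*41286 = (24 - 1926) - 41286 = -1902 - 41286 = -43188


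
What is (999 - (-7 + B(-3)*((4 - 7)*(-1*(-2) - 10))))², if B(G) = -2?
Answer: 1110916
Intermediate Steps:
(999 - (-7 + B(-3)*((4 - 7)*(-1*(-2) - 10))))² = (999 - (-7 - 2*(4 - 7)*(-1*(-2) - 10)))² = (999 - (-7 - (-6)*(2 - 10)))² = (999 - (-7 - (-6)*(-8)))² = (999 - (-7 - 2*24))² = (999 - (-7 - 48))² = (999 - 1*(-55))² = (999 + 55)² = 1054² = 1110916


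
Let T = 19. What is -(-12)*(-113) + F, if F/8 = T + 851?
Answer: 5604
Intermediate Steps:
F = 6960 (F = 8*(19 + 851) = 8*870 = 6960)
-(-12)*(-113) + F = -(-12)*(-113) + 6960 = -1*1356 + 6960 = -1356 + 6960 = 5604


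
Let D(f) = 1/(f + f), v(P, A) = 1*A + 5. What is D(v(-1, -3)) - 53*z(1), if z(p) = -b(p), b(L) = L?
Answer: 213/4 ≈ 53.250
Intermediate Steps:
z(p) = -p
v(P, A) = 5 + A (v(P, A) = A + 5 = 5 + A)
D(f) = 1/(2*f)
D(v(-1, -3)) - 53*z(1) = 1/(2*(5 - 3)) - (-53) = (½)/2 - 53*(-1) = (½)*(½) + 53 = ¼ + 53 = 213/4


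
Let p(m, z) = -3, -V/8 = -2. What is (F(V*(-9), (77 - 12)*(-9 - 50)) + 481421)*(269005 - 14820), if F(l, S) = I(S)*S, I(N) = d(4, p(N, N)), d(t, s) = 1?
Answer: 121395197410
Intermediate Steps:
V = 16 (V = -8*(-2) = 16)
I(N) = 1
F(l, S) = S (F(l, S) = 1*S = S)
(F(V*(-9), (77 - 12)*(-9 - 50)) + 481421)*(269005 - 14820) = ((77 - 12)*(-9 - 50) + 481421)*(269005 - 14820) = (65*(-59) + 481421)*254185 = (-3835 + 481421)*254185 = 477586*254185 = 121395197410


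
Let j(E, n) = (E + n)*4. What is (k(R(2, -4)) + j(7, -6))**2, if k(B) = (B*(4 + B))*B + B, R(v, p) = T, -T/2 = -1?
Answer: 900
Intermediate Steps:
T = 2 (T = -2*(-1) = 2)
R(v, p) = 2
j(E, n) = 4*E + 4*n
k(B) = B + B**2*(4 + B) (k(B) = B**2*(4 + B) + B = B + B**2*(4 + B))
(k(R(2, -4)) + j(7, -6))**2 = (2*(1 + 2**2 + 4*2) + (4*7 + 4*(-6)))**2 = (2*(1 + 4 + 8) + (28 - 24))**2 = (2*13 + 4)**2 = (26 + 4)**2 = 30**2 = 900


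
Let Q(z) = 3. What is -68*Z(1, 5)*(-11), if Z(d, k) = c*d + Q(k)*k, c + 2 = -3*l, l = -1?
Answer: 11968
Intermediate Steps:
c = 1 (c = -2 - 3*(-1) = -2 + 3 = 1)
Z(d, k) = d + 3*k (Z(d, k) = 1*d + 3*k = d + 3*k)
-68*Z(1, 5)*(-11) = -68*(1 + 3*5)*(-11) = -68*(1 + 15)*(-11) = -68*16*(-11) = -1088*(-11) = 11968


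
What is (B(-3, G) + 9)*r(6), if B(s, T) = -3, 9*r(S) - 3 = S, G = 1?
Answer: 6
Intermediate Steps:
r(S) = ⅓ + S/9
(B(-3, G) + 9)*r(6) = (-3 + 9)*(⅓ + (⅑)*6) = 6*(⅓ + ⅔) = 6*1 = 6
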